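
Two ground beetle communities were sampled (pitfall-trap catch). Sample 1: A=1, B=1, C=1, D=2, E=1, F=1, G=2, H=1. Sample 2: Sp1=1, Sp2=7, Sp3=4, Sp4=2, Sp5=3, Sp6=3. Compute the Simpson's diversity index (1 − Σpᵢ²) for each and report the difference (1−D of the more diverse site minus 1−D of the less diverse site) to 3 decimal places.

Sample 1: N=10, proportions 0.1, 0.1, 0.1, 0.2, 0.1, 0.1, 0.2, 0.1, giving 1−D = 0.86000 (working shown to 5 dp, full precision carried).
Sample 2: N=20, proportions 0.05, 0.35, 0.2, 0.1, 0.15, 0.15, giving 1−D = 0.78000.
Difference = |0.86000 − 0.78000| = 0.08000, i.e. 0.080 to 3 decimal places.

0.080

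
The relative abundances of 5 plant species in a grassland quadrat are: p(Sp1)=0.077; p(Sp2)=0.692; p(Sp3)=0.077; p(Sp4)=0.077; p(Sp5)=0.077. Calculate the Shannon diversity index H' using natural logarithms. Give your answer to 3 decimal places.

Each pᵢ ln pᵢ term (working shown to 5 dp, full precision carried): 0.077×(-2.56395)=-0.19742, 0.692×(-0.36817)=-0.25477, 0.077×(-2.56395)=-0.19742, 0.077×(-2.56395)=-0.19742, 0.077×(-2.56395)=-0.19742.
Sum = -1.04447, so H' = 1.044.

1.044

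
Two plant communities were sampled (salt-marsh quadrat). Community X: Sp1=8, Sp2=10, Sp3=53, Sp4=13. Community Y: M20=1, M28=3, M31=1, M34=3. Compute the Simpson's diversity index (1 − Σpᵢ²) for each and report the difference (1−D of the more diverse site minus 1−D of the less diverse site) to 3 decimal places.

Community X: N=84, proportions 0.09524, 0.11905, 0.63095, 0.15476, giving 1−D = 0.55471 (working shown to 5 dp, full precision carried).
Community Y: N=8, proportions 0.125, 0.375, 0.125, 0.375, giving 1−D = 0.68750.
Difference = |0.55471 − 0.68750| = 0.13279, i.e. 0.133 to 3 decimal places.

0.133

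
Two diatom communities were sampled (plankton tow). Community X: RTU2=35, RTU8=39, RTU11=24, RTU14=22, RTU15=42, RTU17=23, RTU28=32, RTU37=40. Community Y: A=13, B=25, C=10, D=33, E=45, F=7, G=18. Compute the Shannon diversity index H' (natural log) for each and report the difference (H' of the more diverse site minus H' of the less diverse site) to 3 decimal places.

Community X: N=257, proportions 0.13619, 0.15175, 0.09339, 0.0856, 0.16342, 0.08949, 0.12451, 0.15564, giving H' = 2.05044 (working shown to 5 dp, full precision carried).
Community Y: N=151, proportions 0.08609, 0.16556, 0.06623, 0.21854, 0.29801, 0.04636, 0.11921, giving H' = 1.77771.
Difference = |2.05044 − 1.77771| = 0.27273, i.e. 0.273 to 3 decimal places.

0.273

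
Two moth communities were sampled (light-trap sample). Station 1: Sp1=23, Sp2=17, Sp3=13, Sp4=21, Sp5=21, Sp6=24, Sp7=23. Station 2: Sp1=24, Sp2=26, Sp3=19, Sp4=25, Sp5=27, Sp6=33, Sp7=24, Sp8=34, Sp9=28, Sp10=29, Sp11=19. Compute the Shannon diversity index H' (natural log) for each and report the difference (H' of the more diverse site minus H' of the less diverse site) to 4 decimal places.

Station 1: N=142, proportions 0.161972, 0.119718, 0.091549, 0.147887, 0.147887, 0.169014, 0.161972, giving H' = 1.928468 (working shown to 6 dp, full precision carried).
Station 2: N=288, proportions 0.083333, 0.090278, 0.065972, 0.086806, 0.09375, 0.114583, 0.083333, 0.118056, 0.097222, 0.100694, 0.065972, giving H' = 2.382267.
Difference = |1.928468 − 2.382267| = 0.453799, i.e. 0.4538 to 4 decimal places.

0.4538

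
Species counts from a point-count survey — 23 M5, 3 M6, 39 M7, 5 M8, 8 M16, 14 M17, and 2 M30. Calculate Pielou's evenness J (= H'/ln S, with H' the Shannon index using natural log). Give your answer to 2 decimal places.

0.80

Total N = 23+3+39+5+8+14+2 = 94, so the proportions are 0.2447, 0.0319, 0.4149, 0.0532, 0.0851, 0.1489, 0.0213 (working shown to 4 dp, full precision carried).
H' = −Σ pᵢ ln pᵢ = −((-0.3445) + (-0.1099) + (-0.3650) + (-0.1561) + (-0.2097) + (-0.2836) + (-0.0819)) = 1.5507.
With S = 7 species, ln S = 1.9459, so J = 1.5507/1.9459 = 0.7969, i.e. 0.80 to 2 decimal places.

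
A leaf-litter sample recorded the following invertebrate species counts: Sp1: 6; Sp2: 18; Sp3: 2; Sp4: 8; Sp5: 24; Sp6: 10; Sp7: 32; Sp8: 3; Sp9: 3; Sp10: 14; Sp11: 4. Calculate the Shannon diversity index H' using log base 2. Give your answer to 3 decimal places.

2.997

Total N = 6+18+2+8+24+10+32+3+3+14+4 = 124, so the proportions are 0.04839, 0.14516, 0.01613, 0.06452, 0.19355, 0.08065, 0.25806, 0.02419, 0.02419, 0.1129, 0.03226 (working shown to 5 dp, full precision carried).
Each pᵢ log₂ pᵢ term: 0.04839×(-4.36923)=-0.21141, 0.14516×(-2.78427)=-0.40417, 0.01613×(-5.95420)=-0.09604, 0.06452×(-3.95420)=-0.25511, 0.19355×(-2.36923)=-0.45856, 0.08065×(-3.63227)=-0.29292, 0.25806×(-1.95420)=-0.50431, 0.02419×(-5.36923)=-0.12990, 0.02419×(-5.36923)=-0.12990, 0.1129×(-3.14684)=-0.35529, 0.03226×(-4.95420)=-0.15981.
Sum = -2.99743, so H' = 2.997.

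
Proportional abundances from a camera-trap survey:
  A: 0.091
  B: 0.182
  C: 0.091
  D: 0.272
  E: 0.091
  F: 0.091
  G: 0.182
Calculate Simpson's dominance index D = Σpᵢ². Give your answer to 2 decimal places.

D = 0.091² + 0.182² + 0.091² + 0.272² + 0.091² + 0.091² + 0.182² = 0.0083 + 0.0331 + 0.0083 + 0.0740 + 0.0083 + 0.0083 + 0.0331 = 0.1734 (working shown to 4 dp, full precision carried).
To 2 decimal places, D = 0.17.

0.17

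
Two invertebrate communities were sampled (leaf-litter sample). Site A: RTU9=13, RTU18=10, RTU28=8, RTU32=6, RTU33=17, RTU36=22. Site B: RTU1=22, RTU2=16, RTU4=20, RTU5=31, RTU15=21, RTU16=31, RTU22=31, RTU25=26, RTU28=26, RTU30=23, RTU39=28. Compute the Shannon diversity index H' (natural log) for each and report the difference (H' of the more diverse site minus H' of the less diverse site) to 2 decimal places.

Site A: N=76, proportions 0.1711, 0.1316, 0.1053, 0.0789, 0.2237, 0.2895, giving H' = 1.7002 (working shown to 4 dp, full precision carried).
Site B: N=275, proportions 0.08, 0.0582, 0.0727, 0.1127, 0.0764, 0.1127, 0.1127, 0.0945, 0.0945, 0.0836, 0.1018, giving H' = 2.3789.
Difference = |1.7002 − 2.3789| = 0.6787, i.e. 0.68 to 2 decimal places.

0.68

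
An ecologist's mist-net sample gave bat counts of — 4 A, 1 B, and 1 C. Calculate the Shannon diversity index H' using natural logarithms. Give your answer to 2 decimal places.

Total N = 4+1+1 = 6, so the proportions are 0.6667, 0.1667, 0.1667 (working shown to 4 dp, full precision carried).
Each pᵢ ln pᵢ term: 0.6667×(-0.4055)=-0.2703, 0.1667×(-1.7918)=-0.2986, 0.1667×(-1.7918)=-0.2986.
Sum = -0.8676, so H' = 0.87.

0.87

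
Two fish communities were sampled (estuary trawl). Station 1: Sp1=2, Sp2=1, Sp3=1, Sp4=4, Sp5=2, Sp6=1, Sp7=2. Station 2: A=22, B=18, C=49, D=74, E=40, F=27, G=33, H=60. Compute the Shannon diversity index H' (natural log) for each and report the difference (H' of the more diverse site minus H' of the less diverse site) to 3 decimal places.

Station 1: N=13, proportions 0.15385, 0.07692, 0.07692, 0.30769, 0.15385, 0.07692, 0.15385, giving H' = 1.81848 (working shown to 5 dp, full precision carried).
Station 2: N=323, proportions 0.06811, 0.05573, 0.1517, 0.2291, 0.12384, 0.08359, 0.10217, 0.18576, giving H' = 1.97945.
Difference = |1.81848 − 1.97945| = 0.16097, i.e. 0.161 to 3 decimal places.

0.161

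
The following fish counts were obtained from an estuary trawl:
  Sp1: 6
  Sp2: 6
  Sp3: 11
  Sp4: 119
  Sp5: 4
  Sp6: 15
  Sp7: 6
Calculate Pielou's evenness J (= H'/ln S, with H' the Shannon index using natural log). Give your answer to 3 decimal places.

Total N = 6+6+11+119+4+15+6 = 167, so the proportions are 0.03593, 0.03593, 0.06587, 0.71257, 0.02395, 0.08982, 0.03593 (working shown to 5 dp, full precision carried).
H' = −Σ pᵢ ln pᵢ = −((-0.11951) + (-0.11951) + (-0.17917) + (-0.24147) + (-0.08938) + (-0.21646) + (-0.11951)) = 1.08500.
With S = 7 species, ln S = 1.94591, so J = 1.08500/1.94591 = 0.55758, i.e. 0.558 to 3 decimal places.

0.558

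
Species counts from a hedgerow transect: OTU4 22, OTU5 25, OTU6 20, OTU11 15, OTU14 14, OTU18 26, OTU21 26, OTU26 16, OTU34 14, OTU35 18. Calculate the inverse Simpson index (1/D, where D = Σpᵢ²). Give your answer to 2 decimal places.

Total N = 22+25+20+15+14+26+26+16+14+18 = 196, so the proportions are 0.112245, 0.127551, 0.102041, 0.076531, 0.071429, 0.132653, 0.132653, 0.081633, 0.071429, 0.091837 (working shown to 6 dp, full precision carried).
D = 0.112245² + 0.127551² + 0.102041² + 0.076531² + 0.071429² + 0.132653² + 0.132653² + 0.081633² + 0.071429² + 0.091837² = 0.012599 + 0.016269 + 0.010412 + 0.005857 + 0.005102 + 0.017597 + 0.017597 + 0.006664 + 0.005102 + 0.008434 = 0.105633.
So 1/D = 9.4667, i.e. 9.47 to 2 decimal places.

9.47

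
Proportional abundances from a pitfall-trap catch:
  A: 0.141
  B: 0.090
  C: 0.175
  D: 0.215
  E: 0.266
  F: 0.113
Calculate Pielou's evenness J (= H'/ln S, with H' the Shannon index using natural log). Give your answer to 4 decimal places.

0.9639

H' = −Σ pᵢ ln pᵢ = −((-0.276218) + (-0.216715) + (-0.305020) + (-0.330480) + (-0.352253) + (-0.246382)) = 1.727068 (working shown to 6 dp, full precision carried).
With S = 6 species, ln S = 1.791759, so J = 1.727068/1.791759 = 0.963895, i.e. 0.9639 to 4 decimal places.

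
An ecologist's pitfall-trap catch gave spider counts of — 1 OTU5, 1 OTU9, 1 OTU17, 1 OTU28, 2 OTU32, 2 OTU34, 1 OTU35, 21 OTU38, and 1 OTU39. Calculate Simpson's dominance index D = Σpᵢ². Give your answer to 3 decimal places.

Total N = 1+1+1+1+2+2+1+21+1 = 31, so the proportions are 0.03226, 0.03226, 0.03226, 0.03226, 0.06452, 0.06452, 0.03226, 0.67742, 0.03226 (working shown to 5 dp, full precision carried).
D = 0.03226² + 0.03226² + 0.03226² + 0.03226² + 0.06452² + 0.06452² + 0.03226² + 0.67742² + 0.03226² = 0.00104 + 0.00104 + 0.00104 + 0.00104 + 0.00416 + 0.00416 + 0.00104 + 0.45890 + 0.00104 = 0.47347.
To 3 decimal places, D = 0.473.

0.473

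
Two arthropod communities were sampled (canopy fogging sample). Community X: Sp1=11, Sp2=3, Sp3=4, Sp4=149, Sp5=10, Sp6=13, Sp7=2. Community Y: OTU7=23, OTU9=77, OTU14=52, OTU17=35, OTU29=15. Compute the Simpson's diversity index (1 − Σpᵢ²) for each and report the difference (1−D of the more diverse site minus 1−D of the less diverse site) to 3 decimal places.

Community X: N=192, proportions 0.057292, 0.015625, 0.020833, 0.776042, 0.052083, 0.067708, 0.010417, giving 1−D = 0.386393 (working shown to 6 dp, full precision carried).
Community Y: N=202, proportions 0.113861, 0.381188, 0.257426, 0.173267, 0.074257, giving 1−D = 0.739927.
Difference = |0.386393 − 0.739927| = 0.353534, i.e. 0.354 to 3 decimal places.

0.354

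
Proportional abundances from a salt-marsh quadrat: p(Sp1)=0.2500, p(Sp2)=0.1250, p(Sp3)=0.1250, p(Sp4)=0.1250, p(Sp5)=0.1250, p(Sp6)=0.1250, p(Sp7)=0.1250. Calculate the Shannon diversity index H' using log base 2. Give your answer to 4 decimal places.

Each pᵢ log₂ pᵢ term (working shown to 6 dp, full precision carried): 0.25×(-2.000000)=-0.500000, 0.125×(-3.000000)=-0.375000, 0.125×(-3.000000)=-0.375000, 0.125×(-3.000000)=-0.375000, 0.125×(-3.000000)=-0.375000, 0.125×(-3.000000)=-0.375000, 0.125×(-3.000000)=-0.375000.
Sum = -2.750000, so H' = 2.7500.

2.7500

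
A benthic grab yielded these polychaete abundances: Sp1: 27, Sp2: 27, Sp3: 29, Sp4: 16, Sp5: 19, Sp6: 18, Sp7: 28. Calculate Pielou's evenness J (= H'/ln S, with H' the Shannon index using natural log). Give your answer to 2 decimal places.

0.99

Total N = 27+27+29+16+19+18+28 = 164, so the proportions are 0.1646, 0.1646, 0.1768, 0.0976, 0.1159, 0.1098, 0.1707 (working shown to 4 dp, full precision carried).
H' = −Σ pᵢ ln pᵢ = −((-0.2970) + (-0.2970) + (-0.3064) + (-0.2271) + (-0.2497) + (-0.2425) + (-0.3018)) = 1.9214.
With S = 7 species, ln S = 1.9459, so J = 1.9214/1.9459 = 0.9874, i.e. 0.99 to 2 decimal places.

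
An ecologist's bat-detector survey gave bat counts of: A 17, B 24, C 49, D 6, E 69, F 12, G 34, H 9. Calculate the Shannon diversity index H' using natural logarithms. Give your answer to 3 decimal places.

1.814

Total N = 17+24+49+6+69+12+34+9 = 220, so the proportions are 0.07727, 0.10909, 0.22273, 0.02727, 0.31364, 0.05455, 0.15455, 0.04091 (working shown to 5 dp, full precision carried).
Each pᵢ ln pᵢ term: 0.07727×(-2.56041)=-0.19785, 0.10909×(-2.21557)=-0.24170, 0.22273×(-1.50181)=-0.33449, 0.02727×(-3.60187)=-0.09823, 0.31364×(-1.15952)=-0.36367, 0.05455×(-2.90872)=-0.15866, 0.15455×(-1.86727)=-0.28858, 0.04091×(-3.19640)=-0.13076.
Sum = -1.81394, so H' = 1.814.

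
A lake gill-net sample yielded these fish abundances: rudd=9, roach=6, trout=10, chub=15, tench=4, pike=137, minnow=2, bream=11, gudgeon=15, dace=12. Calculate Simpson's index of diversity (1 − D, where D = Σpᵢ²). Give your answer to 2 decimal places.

Total N = 9+6+10+15+4+137+2+11+15+12 = 221, so the proportions are 0.0407, 0.0271, 0.0452, 0.0679, 0.0181, 0.6199, 0.009, 0.0498, 0.0679, 0.0543 (working shown to 4 dp, full precision carried).
D = 0.0407² + 0.0271² + 0.0452² + 0.0679² + 0.0181² + 0.6199² + 0.009² + 0.0498² + 0.0679² + 0.0543² = 0.0017 + 0.0007 + 0.0020 + 0.0046 + 0.0003 + 0.3843 + 0.0001 + 0.0025 + 0.0046 + 0.0029 = 0.4038.
So 1 − D = 0.5962, i.e. 0.60 to 2 decimal places.

0.60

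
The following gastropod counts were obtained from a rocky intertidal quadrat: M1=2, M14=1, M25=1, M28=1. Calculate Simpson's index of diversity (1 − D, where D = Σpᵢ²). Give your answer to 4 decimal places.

Total N = 2+1+1+1 = 5, so the proportions are 0.4, 0.2, 0.2, 0.2 (working shown to 6 dp, full precision carried).
D = 0.4² + 0.2² + 0.2² + 0.2² = 0.160000 + 0.040000 + 0.040000 + 0.040000 = 0.280000.
So 1 − D = 0.720000, i.e. 0.7200 to 4 decimal places.

0.7200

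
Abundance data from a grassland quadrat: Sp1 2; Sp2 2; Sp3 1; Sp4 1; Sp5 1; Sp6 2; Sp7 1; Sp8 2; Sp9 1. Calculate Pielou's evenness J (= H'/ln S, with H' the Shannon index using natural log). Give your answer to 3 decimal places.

0.973

Total N = 2+2+1+1+1+2+1+2+1 = 13, so the proportions are 0.15385, 0.15385, 0.07692, 0.07692, 0.07692, 0.15385, 0.07692, 0.15385, 0.07692 (working shown to 5 dp, full precision carried).
H' = −Σ pᵢ ln pᵢ = −((-0.28797) + (-0.28797) + (-0.19730) + (-0.19730) + (-0.19730) + (-0.28797) + (-0.19730) + (-0.28797) + (-0.19730)) = 2.13840.
With S = 9 species, ln S = 2.19722, so J = 2.13840/2.19722 = 0.97323, i.e. 0.973 to 3 decimal places.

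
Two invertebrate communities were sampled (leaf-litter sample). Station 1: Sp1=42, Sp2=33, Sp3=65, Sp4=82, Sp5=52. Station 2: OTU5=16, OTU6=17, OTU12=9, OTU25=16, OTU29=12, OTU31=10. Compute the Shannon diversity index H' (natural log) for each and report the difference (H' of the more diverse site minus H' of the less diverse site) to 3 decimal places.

0.203

Station 1: N=274, proportions 0.1532847, 0.120438, 0.2372263, 0.2992701, 0.189781, giving H' = 1.5601438 (working shown to 7 dp, full precision carried).
Station 2: N=80, proportions 0.2, 0.2125, 0.1125, 0.2, 0.15, 0.125, giving H' = 1.7631864.
Difference = |1.5601438 − 1.7631864| = 0.2030426, i.e. 0.203 to 3 decimal places.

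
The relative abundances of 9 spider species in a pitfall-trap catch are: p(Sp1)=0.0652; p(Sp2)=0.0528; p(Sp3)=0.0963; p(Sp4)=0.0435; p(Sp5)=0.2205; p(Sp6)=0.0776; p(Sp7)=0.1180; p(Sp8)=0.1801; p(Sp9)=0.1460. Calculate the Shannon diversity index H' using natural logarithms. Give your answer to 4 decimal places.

Each pᵢ ln pᵢ term (working shown to 6 dp, full precision carried): 0.0652×(-2.730296)=-0.178015, 0.0528×(-2.941244)=-0.155298, 0.0963×(-2.340287)=-0.225370, 0.0435×(-3.134994)=-0.136372, 0.2205×(-1.511858)=-0.333365, 0.0776×(-2.556188)=-0.198360, 0.118×(-2.137071)=-0.252174, 0.1801×(-1.714243)=-0.308735, 0.146×(-1.924149)=-0.280926.
Sum = -2.068615, so H' = 2.0686.

2.0686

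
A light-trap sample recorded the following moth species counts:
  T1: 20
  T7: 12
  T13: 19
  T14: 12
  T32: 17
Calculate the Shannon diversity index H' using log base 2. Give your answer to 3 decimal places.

Total N = 20+12+19+12+17 = 80, so the proportions are 0.25, 0.15, 0.2375, 0.15, 0.2125 (working shown to 5 dp, full precision carried).
Each pᵢ log₂ pᵢ term: 0.25×(-2.00000)=-0.50000, 0.15×(-2.73697)=-0.41054, 0.2375×(-2.07400)=-0.49258, 0.15×(-2.73697)=-0.41054, 0.2125×(-2.23447)=-0.47482.
Sum = -2.28849, so H' = 2.288.

2.288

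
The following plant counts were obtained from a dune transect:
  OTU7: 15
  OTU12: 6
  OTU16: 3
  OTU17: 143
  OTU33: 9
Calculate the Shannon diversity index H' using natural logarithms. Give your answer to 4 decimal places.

0.7152

Total N = 15+6+3+143+9 = 176, so the proportions are 0.085227, 0.034091, 0.017045, 0.8125, 0.051136 (working shown to 6 dp, full precision carried).
Each pᵢ ln pᵢ term: 0.085227×(-2.462434)=-0.209867, 0.034091×(-3.378725)=-0.115184, 0.017045×(-4.071872)=-0.069407, 0.8125×(-0.207639)=-0.168707, 0.051136×(-2.973259)=-0.152042.
Sum = -0.715206, so H' = 0.7152.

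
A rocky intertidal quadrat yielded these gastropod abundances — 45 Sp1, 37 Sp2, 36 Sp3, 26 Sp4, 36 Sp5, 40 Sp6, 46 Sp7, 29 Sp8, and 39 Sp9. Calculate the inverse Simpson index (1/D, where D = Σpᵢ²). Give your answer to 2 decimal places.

Total N = 45+37+36+26+36+40+46+29+39 = 334, so the proportions are 0.134731, 0.110778, 0.107784, 0.077844, 0.107784, 0.11976, 0.137725, 0.086826, 0.116766 (working shown to 6 dp, full precision carried).
D = 0.134731² + 0.110778² + 0.107784² + 0.077844² + 0.107784² + 0.11976² + 0.137725² + 0.086826² + 0.116766² = 0.018152 + 0.012272 + 0.011617 + 0.006060 + 0.011617 + 0.014343 + 0.018968 + 0.007539 + 0.013634 = 0.114203.
So 1/D = 8.7564, i.e. 8.76 to 2 decimal places.

8.76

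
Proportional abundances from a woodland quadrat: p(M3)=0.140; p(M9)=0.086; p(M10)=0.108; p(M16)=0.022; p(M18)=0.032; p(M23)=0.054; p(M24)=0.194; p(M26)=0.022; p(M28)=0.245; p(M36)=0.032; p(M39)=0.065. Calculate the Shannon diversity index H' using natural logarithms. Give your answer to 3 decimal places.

2.113

Each pᵢ ln pᵢ term (working shown to 5 dp, full precision carried): 0.14×(-1.96611)=-0.27526, 0.086×(-2.45341)=-0.21099, 0.108×(-2.22562)=-0.24037, 0.022×(-3.81671)=-0.08397, 0.032×(-3.44202)=-0.11014, 0.054×(-2.91877)=-0.15761, 0.194×(-1.63990)=-0.31814, 0.022×(-3.81671)=-0.08397, 0.245×(-1.40650)=-0.34459, 0.032×(-3.44202)=-0.11014, 0.065×(-2.73337)=-0.17767.
Sum = -2.11286, so H' = 2.113.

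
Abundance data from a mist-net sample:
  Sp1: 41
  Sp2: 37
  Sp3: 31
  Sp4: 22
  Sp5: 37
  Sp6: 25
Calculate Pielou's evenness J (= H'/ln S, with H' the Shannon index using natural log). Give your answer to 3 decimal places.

Total N = 41+37+31+22+37+25 = 193, so the proportions are 0.21244, 0.19171, 0.16062, 0.11399, 0.19171, 0.12953 (working shown to 5 dp, full precision carried).
H' = −Σ pᵢ ln pᵢ = −((-0.32909) + (-0.31666) + (-0.29373) + (-0.24755) + (-0.31666) + (-0.26474)) = 1.76843.
With S = 6 species, ln S = 1.79176, so J = 1.76843/1.79176 = 0.98698, i.e. 0.987 to 3 decimal places.

0.987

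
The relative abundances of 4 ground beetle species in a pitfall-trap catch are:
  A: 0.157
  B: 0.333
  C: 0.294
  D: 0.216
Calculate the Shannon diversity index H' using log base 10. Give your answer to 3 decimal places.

0.585

Each pᵢ log₁₀ pᵢ term (working shown to 5 dp, full precision carried): 0.157×(-0.80410)=-0.12624, 0.333×(-0.47756)=-0.15903, 0.294×(-0.53165)=-0.15631, 0.216×(-0.66555)=-0.14376.
Sum = -0.58533, so H' = 0.585.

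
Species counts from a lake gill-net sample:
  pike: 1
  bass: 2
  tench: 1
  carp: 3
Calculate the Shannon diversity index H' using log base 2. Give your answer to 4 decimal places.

1.8424

Total N = 1+2+1+3 = 7, so the proportions are 0.142857, 0.285714, 0.142857, 0.428571 (working shown to 6 dp, full precision carried).
Each pᵢ log₂ pᵢ term: 0.142857×(-2.807355)=-0.401051, 0.285714×(-1.807355)=-0.516387, 0.142857×(-2.807355)=-0.401051, 0.428571×(-1.222392)=-0.523882.
Sum = -1.842371, so H' = 1.8424.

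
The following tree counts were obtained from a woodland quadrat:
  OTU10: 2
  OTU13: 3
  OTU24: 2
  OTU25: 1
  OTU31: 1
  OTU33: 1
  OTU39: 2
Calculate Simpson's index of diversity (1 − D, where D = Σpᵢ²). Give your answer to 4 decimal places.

0.8333

Total N = 2+3+2+1+1+1+2 = 12, so the proportions are 0.166667, 0.25, 0.166667, 0.083333, 0.083333, 0.083333, 0.166667 (working shown to 6 dp, full precision carried).
D = 0.166667² + 0.25² + 0.166667² + 0.083333² + 0.083333² + 0.083333² + 0.166667² = 0.027778 + 0.062500 + 0.027778 + 0.006944 + 0.006944 + 0.006944 + 0.027778 = 0.166667.
So 1 − D = 0.833333, i.e. 0.8333 to 4 decimal places.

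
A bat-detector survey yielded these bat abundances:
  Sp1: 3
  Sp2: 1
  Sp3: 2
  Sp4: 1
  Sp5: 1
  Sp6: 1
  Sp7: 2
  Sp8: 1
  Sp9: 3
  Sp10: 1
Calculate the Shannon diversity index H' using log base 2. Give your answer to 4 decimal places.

3.1556

Total N = 3+1+2+1+1+1+2+1+3+1 = 16, so the proportions are 0.1875, 0.0625, 0.125, 0.0625, 0.0625, 0.0625, 0.125, 0.0625, 0.1875, 0.0625 (working shown to 6 dp, full precision carried).
Each pᵢ log₂ pᵢ term: 0.1875×(-2.415037)=-0.452820, 0.0625×(-4.000000)=-0.250000, 0.125×(-3.000000)=-0.375000, 0.0625×(-4.000000)=-0.250000, 0.0625×(-4.000000)=-0.250000, 0.0625×(-4.000000)=-0.250000, 0.125×(-3.000000)=-0.375000, 0.0625×(-4.000000)=-0.250000, 0.1875×(-2.415037)=-0.452820, 0.0625×(-4.000000)=-0.250000.
Sum = -3.155639, so H' = 3.1556.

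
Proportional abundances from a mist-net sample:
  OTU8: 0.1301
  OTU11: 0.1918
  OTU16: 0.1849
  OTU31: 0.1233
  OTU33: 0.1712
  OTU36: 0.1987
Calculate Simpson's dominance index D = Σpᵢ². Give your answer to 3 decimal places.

0.172

D = 0.1301² + 0.1918² + 0.1849² + 0.1233² + 0.1712² + 0.1987² = 0.01693 + 0.03679 + 0.03419 + 0.01520 + 0.02931 + 0.03948 = 0.17190 (working shown to 5 dp, full precision carried).
To 3 decimal places, D = 0.172.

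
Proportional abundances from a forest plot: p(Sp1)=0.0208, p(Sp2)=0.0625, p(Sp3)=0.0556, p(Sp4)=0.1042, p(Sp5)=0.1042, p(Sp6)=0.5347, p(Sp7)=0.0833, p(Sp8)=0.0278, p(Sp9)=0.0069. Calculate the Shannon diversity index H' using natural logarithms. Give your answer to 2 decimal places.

1.56

Each pᵢ ln pᵢ term (working shown to 4 dp, full precision carried): 0.0208×(-3.8728)=-0.0806, 0.0625×(-2.7726)=-0.1733, 0.0556×(-2.8896)=-0.1607, 0.1042×(-2.2614)=-0.2356, 0.1042×(-2.2614)=-0.2356, 0.5347×(-0.6260)=-0.3347, 0.0833×(-2.4853)=-0.2070, 0.0278×(-3.5827)=-0.0996, 0.0069×(-4.9762)=-0.0343.
Sum = -1.5615, so H' = 1.56.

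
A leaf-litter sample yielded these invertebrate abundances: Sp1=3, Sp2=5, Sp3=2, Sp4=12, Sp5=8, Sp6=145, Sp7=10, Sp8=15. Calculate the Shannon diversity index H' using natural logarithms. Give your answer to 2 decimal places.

1.08

Total N = 3+5+2+12+8+145+10+15 = 200, so the proportions are 0.015, 0.025, 0.01, 0.06, 0.04, 0.725, 0.05, 0.075 (working shown to 4 dp, full precision carried).
Each pᵢ ln pᵢ term: 0.015×(-4.1997)=-0.0630, 0.025×(-3.6889)=-0.0922, 0.01×(-4.6052)=-0.0461, 0.06×(-2.8134)=-0.1688, 0.04×(-3.2189)=-0.1288, 0.725×(-0.3216)=-0.2331, 0.05×(-2.9957)=-0.1498, 0.075×(-2.5903)=-0.1943.
Sum = -1.0760, so H' = 1.08.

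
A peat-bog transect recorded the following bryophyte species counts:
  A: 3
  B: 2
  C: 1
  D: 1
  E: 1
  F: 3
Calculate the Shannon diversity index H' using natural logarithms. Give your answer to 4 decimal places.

1.6726

Total N = 3+2+1+1+1+3 = 11, so the proportions are 0.272727, 0.181818, 0.090909, 0.090909, 0.090909, 0.272727 (working shown to 6 dp, full precision carried).
Each pᵢ ln pᵢ term: 0.272727×(-1.299283)=-0.354350, 0.181818×(-1.704748)=-0.309954, 0.090909×(-2.397895)=-0.217990, 0.090909×(-2.397895)=-0.217990, 0.090909×(-2.397895)=-0.217990, 0.272727×(-1.299283)=-0.354350.
Sum = -1.672625, so H' = 1.6726.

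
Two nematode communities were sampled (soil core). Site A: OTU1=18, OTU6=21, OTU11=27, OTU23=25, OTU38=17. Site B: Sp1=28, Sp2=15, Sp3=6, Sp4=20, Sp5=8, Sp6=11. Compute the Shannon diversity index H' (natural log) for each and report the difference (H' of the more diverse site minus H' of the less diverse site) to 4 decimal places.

0.0703

Site A: N=108, proportions 0.166667, 0.194444, 0.25, 0.231481, 0.157407, giving H' = 1.593374 (working shown to 6 dp, full precision carried).
Site B: N=88, proportions 0.318182, 0.170455, 0.068182, 0.227273, 0.090909, 0.125, giving H' = 1.663700.
Difference = |1.593374 − 1.663700| = 0.070326, i.e. 0.0703 to 4 decimal places.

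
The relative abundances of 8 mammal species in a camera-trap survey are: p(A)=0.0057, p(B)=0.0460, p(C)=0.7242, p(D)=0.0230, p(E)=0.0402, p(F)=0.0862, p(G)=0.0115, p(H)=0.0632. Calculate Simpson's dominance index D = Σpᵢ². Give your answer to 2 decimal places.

D = 0.0057² + 0.046² + 0.7242² + 0.023² + 0.0402² + 0.0862² + 0.0115² + 0.0632² = 0.0000 + 0.0021 + 0.5245 + 0.0005 + 0.0016 + 0.0074 + 0.0001 + 0.0040 = 0.5403 (working shown to 4 dp, full precision carried).
To 2 decimal places, D = 0.54.

0.54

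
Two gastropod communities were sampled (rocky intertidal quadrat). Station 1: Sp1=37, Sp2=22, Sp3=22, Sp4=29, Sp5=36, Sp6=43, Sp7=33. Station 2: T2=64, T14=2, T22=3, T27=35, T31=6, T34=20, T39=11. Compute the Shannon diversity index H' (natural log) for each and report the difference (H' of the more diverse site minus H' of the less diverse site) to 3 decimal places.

Station 1: N=222, proportions 0.166667, 0.099099, 0.099099, 0.130631, 0.162162, 0.193694, 0.148649, giving H' = 1.918964 (working shown to 6 dp, full precision carried).
Station 2: N=141, proportions 0.453901, 0.014184, 0.021277, 0.248227, 0.042553, 0.141844, 0.078014, giving H' = 1.457059.
Difference = |1.918964 − 1.457059| = 0.461905, i.e. 0.462 to 3 decimal places.

0.462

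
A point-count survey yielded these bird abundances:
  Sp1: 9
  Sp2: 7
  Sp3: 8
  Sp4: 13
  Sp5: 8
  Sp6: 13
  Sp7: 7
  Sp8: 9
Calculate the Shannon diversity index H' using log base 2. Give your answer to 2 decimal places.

2.96

Total N = 9+7+8+13+8+13+7+9 = 74, so the proportions are 0.1216, 0.0946, 0.1081, 0.1757, 0.1081, 0.1757, 0.0946, 0.1216 (working shown to 4 dp, full precision carried).
Each pᵢ log₂ pᵢ term: 0.1216×(-3.0395)=-0.3697, 0.0946×(-3.4021)=-0.3218, 0.1081×(-3.2095)=-0.3470, 0.1757×(-2.5090)=-0.4408, 0.1081×(-3.2095)=-0.3470, 0.1757×(-2.5090)=-0.4408, 0.0946×(-3.4021)=-0.3218, 0.1216×(-3.0395)=-0.3697.
Sum = -2.9585, so H' = 2.96.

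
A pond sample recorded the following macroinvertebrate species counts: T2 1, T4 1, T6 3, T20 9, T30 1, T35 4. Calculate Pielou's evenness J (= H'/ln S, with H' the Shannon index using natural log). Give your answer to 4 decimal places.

0.8027

Total N = 1+1+3+9+1+4 = 19, so the proportions are 0.052632, 0.052632, 0.157895, 0.473684, 0.052632, 0.210526 (working shown to 6 dp, full precision carried).
H' = −Σ pᵢ ln pᵢ = −((-0.154970) + (-0.154970) + (-0.291446) + (-0.353944) + (-0.154970) + (-0.328030)) = 1.438332.
With S = 6 species, ln S = 1.791759, so J = 1.438332/1.791759 = 0.802748, i.e. 0.8027 to 4 decimal places.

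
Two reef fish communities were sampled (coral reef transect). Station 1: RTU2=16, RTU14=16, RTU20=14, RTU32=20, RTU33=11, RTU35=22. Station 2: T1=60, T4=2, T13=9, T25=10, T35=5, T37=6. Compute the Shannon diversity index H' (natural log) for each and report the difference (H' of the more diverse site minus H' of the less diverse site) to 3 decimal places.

Station 1: N=99, proportions 0.16162, 0.16162, 0.14141, 0.20202, 0.11111, 0.22222, giving H' = 1.76720 (working shown to 5 dp, full precision carried).
Station 2: N=92, proportions 0.65217, 0.02174, 0.09783, 0.1087, 0.05435, 0.06522, giving H' = 1.16695.
Difference = |1.76720 − 1.16695| = 0.60025, i.e. 0.600 to 3 decimal places.

0.600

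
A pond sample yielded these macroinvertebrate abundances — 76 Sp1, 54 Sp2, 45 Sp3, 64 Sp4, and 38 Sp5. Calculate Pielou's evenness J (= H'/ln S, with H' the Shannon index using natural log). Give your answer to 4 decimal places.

0.9816

Total N = 76+54+45+64+38 = 277, so the proportions are 0.274368, 0.194946, 0.162455, 0.231047, 0.137184 (working shown to 6 dp, full precision carried).
H' = −Σ pᵢ ln pᵢ = −((-0.354836) + (-0.318743) + (-0.295238) + (-0.338515) + (-0.272507)) = 1.579839.
With S = 5 species, ln S = 1.609438, so J = 1.579839/1.609438 = 0.981609, i.e. 0.9816 to 4 decimal places.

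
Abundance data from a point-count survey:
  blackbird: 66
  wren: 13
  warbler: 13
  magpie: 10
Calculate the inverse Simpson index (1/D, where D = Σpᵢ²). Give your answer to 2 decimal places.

2.17

Total N = 66+13+13+10 = 102, so the proportions are 0.64706, 0.12745, 0.12745, 0.09804 (working shown to 5 dp, full precision carried).
D = 0.64706² + 0.12745² + 0.12745² + 0.09804² = 0.41869 + 0.01624 + 0.01624 + 0.00961 = 0.46078.
So 1/D = 2.1702, i.e. 2.17 to 2 decimal places.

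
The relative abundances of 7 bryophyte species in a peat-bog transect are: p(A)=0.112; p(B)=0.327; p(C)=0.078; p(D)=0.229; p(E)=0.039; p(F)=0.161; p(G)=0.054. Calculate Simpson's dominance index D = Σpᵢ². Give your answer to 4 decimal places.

0.2084

D = 0.112² + 0.327² + 0.078² + 0.229² + 0.039² + 0.161² + 0.054² = 0.012544 + 0.106929 + 0.006084 + 0.052441 + 0.001521 + 0.025921 + 0.002916 = 0.208356 (working shown to 6 dp, full precision carried).
To 4 decimal places, D = 0.2084.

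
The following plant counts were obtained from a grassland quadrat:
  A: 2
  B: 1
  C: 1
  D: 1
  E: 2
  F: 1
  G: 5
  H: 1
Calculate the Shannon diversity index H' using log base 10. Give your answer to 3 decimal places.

Total N = 2+1+1+1+2+1+5+1 = 14, so the proportions are 0.142857, 0.071429, 0.071429, 0.071429, 0.142857, 0.071429, 0.357143, 0.071429 (working shown to 6 dp, full precision carried).
Each pᵢ log₁₀ pᵢ term: 0.142857×(-0.845098)=-0.120728, 0.071429×(-1.146128)=-0.081866, 0.071429×(-1.146128)=-0.081866, 0.071429×(-1.146128)=-0.081866, 0.142857×(-0.845098)=-0.120728, 0.071429×(-1.146128)=-0.081866, 0.357143×(-0.447158)=-0.159699, 0.071429×(-1.146128)=-0.081866.
Sum = -0.810487, so H' = 0.810.

0.810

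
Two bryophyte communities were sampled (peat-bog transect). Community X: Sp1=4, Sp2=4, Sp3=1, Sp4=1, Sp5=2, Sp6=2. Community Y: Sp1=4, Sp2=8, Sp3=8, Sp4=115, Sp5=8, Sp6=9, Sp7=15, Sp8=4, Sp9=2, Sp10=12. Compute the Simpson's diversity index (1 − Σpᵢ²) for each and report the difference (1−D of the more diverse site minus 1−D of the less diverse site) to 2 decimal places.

0.19

Community X: N=14, proportions 0.2857, 0.2857, 0.0714, 0.0714, 0.1429, 0.1429, giving 1−D = 0.7857 (working shown to 4 dp, full precision carried).
Community Y: N=185, proportions 0.0216, 0.0432, 0.0432, 0.6216, 0.0432, 0.0486, 0.0811, 0.0216, 0.0108, 0.0649, giving 1−D = 0.5938.
Difference = |0.7857 − 0.5938| = 0.1919, i.e. 0.19 to 2 decimal places.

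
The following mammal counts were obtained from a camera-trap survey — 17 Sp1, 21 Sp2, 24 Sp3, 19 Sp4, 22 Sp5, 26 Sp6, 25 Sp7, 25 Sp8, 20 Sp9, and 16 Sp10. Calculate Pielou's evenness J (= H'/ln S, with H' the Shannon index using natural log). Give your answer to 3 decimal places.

0.995

Total N = 17+21+24+19+22+26+25+25+20+16 = 215, so the proportions are 0.07907, 0.09767, 0.11163, 0.08837, 0.10233, 0.12093, 0.11628, 0.11628, 0.09302, 0.07442 (working shown to 5 dp, full precision carried).
H' = −Σ pᵢ ln pᵢ = −((-0.20063) + (-0.22720) + (-0.24475) + (-0.21441) + (-0.23326) + (-0.25547) + (-0.25020) + (-0.25020) + (-0.22092) + (-0.19334)) = 2.29040.
With S = 10 species, ln S = 2.30259, so J = 2.29040/2.30259 = 0.99471, i.e. 0.995 to 3 decimal places.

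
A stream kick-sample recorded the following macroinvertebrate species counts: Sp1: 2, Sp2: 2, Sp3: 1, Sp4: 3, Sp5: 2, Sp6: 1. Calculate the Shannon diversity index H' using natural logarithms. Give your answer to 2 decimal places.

Total N = 2+2+1+3+2+1 = 11, so the proportions are 0.1818, 0.1818, 0.0909, 0.2727, 0.1818, 0.0909 (working shown to 4 dp, full precision carried).
Each pᵢ ln pᵢ term: 0.1818×(-1.7047)=-0.3100, 0.1818×(-1.7047)=-0.3100, 0.0909×(-2.3979)=-0.2180, 0.2727×(-1.2993)=-0.3543, 0.1818×(-1.7047)=-0.3100, 0.0909×(-2.3979)=-0.2180.
Sum = -1.7202, so H' = 1.72.

1.72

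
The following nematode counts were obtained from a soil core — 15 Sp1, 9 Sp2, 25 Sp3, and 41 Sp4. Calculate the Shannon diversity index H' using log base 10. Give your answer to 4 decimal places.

Total N = 15+9+25+41 = 90, so the proportions are 0.166667, 0.1, 0.277778, 0.455556 (working shown to 6 dp, full precision carried).
Each pᵢ log₁₀ pᵢ term: 0.166667×(-0.778151)=-0.129692, 0.1×(-1.000000)=-0.100000, 0.277778×(-0.556303)=-0.154528, 0.455556×(-0.341459)=-0.155553.
Sum = -0.539774, so H' = 0.5398.

0.5398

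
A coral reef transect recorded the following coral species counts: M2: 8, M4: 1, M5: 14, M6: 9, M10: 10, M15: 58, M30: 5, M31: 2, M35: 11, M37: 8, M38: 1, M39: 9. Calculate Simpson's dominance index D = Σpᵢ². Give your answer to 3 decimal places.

Total N = 8+1+14+9+10+58+5+2+11+8+1+9 = 136, so the proportions are 0.05882, 0.00735, 0.10294, 0.06618, 0.07353, 0.42647, 0.03676, 0.01471, 0.08088, 0.05882, 0.00735, 0.06618 (working shown to 5 dp, full precision carried).
D = 0.05882² + 0.00735² + 0.10294² + 0.06618² + 0.07353² + 0.42647² + 0.03676² + 0.01471² + 0.08088² + 0.05882² + 0.00735² + 0.06618² = 0.00346 + 0.00005 + 0.01060 + 0.00438 + 0.00541 + 0.18188 + 0.00135 + 0.00022 + 0.00654 + 0.00346 + 0.00005 + 0.00438 = 0.22178.
To 3 decimal places, D = 0.222.

0.222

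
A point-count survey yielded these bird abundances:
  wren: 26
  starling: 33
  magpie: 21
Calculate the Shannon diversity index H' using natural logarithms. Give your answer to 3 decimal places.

1.082

Total N = 26+33+21 = 80, so the proportions are 0.325, 0.4125, 0.2625 (working shown to 5 dp, full precision carried).
Each pᵢ ln pᵢ term: 0.325×(-1.12393)=-0.36528, 0.4125×(-0.88552)=-0.36528, 0.2625×(-1.33750)=-0.35109.
Sum = -1.08165, so H' = 1.082.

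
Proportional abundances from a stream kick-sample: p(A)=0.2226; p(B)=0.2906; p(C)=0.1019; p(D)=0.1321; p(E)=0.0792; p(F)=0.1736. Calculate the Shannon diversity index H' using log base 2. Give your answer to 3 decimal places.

2.450

Each pᵢ log₂ pᵢ term (working shown to 5 dp, full precision carried): 0.2226×(-2.16747)=-0.48248, 0.2906×(-1.78289)=-0.51811, 0.1019×(-3.29477)=-0.33574, 0.1321×(-2.92030)=-0.38577, 0.0792×(-3.65836)=-0.28974, 0.1736×(-2.52616)=-0.43854.
Sum = -2.45038, so H' = 2.450.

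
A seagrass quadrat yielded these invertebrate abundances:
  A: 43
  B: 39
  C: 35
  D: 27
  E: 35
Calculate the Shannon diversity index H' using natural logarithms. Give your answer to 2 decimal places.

1.60

Total N = 43+39+35+27+35 = 179, so the proportions are 0.2402, 0.2179, 0.1955, 0.1508, 0.1955 (working shown to 4 dp, full precision carried).
Each pᵢ ln pᵢ term: 0.2402×(-1.4262)=-0.3426, 0.2179×(-1.5238)=-0.3320, 0.1955×(-1.6320)=-0.3191, 0.1508×(-1.8915)=-0.2853, 0.1955×(-1.6320)=-0.3191.
Sum = -1.5982, so H' = 1.60.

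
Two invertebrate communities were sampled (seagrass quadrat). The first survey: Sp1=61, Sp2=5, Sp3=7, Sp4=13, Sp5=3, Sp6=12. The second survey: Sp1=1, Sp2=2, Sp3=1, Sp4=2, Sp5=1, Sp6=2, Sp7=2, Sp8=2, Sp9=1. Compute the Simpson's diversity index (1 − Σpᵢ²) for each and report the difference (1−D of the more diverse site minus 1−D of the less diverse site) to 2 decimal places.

0.28

The first survey: N=101, proportions 0.60396, 0.0495, 0.06931, 0.12871, 0.0297, 0.11881, giving 1−D = 0.59641 (working shown to 5 dp, full precision carried).
The second survey: N=14, proportions 0.07143, 0.14286, 0.07143, 0.14286, 0.07143, 0.14286, 0.14286, 0.14286, 0.07143, giving 1−D = 0.87755.
Difference = |0.59641 − 0.87755| = 0.28114, i.e. 0.28 to 2 decimal places.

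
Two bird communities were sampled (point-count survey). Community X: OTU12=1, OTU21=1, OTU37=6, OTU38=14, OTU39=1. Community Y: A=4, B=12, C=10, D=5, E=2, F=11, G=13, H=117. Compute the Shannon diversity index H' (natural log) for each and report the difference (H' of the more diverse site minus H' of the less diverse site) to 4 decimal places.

0.1622

Community X: N=23, proportions 0.043478, 0.043478, 0.26087, 0.608696, 0.043478, giving H' = 1.061696 (working shown to 6 dp, full precision carried).
Community Y: N=174, proportions 0.022989, 0.068966, 0.057471, 0.028736, 0.011494, 0.063218, 0.074713, 0.672414, giving H' = 1.223889.
Difference = |1.061696 − 1.223889| = 0.162193, i.e. 0.1622 to 4 decimal places.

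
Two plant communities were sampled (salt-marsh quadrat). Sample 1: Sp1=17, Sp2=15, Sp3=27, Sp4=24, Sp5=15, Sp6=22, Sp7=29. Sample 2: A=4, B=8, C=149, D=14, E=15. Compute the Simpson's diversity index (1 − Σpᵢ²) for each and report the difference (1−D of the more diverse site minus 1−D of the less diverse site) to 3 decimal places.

0.477

Sample 1: N=149, proportions 0.11409, 0.10067, 0.18121, 0.16107, 0.10067, 0.14765, 0.19463, giving 1−D = 0.84825 (working shown to 5 dp, full precision carried).
Sample 2: N=190, proportions 0.02105, 0.04211, 0.78421, 0.07368, 0.07895, giving 1−D = 0.37114.
Difference = |0.84825 − 0.37114| = 0.47711, i.e. 0.477 to 3 decimal places.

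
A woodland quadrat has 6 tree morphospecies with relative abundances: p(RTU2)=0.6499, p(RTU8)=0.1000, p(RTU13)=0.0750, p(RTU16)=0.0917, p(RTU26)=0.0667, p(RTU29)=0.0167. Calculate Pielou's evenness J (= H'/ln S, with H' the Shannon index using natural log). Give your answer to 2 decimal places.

H' = −Σ pᵢ ln pᵢ = −((-0.2801) + (-0.2303) + (-0.1943) + (-0.2191) + (-0.1806) + (-0.0683)) = 1.1726 (working shown to 4 dp, full precision carried).
With S = 6 species, ln S = 1.7918, so J = 1.1726/1.7918 = 0.6545, i.e. 0.65 to 2 decimal places.

0.65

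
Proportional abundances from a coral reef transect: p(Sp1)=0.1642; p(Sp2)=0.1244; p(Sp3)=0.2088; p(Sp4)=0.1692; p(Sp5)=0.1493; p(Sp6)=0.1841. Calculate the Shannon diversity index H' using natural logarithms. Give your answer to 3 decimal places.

1.779

Each pᵢ ln pᵢ term (working shown to 5 dp, full precision carried): 0.1642×(-1.80667)=-0.29666, 0.1244×(-2.08425)=-0.25928, 0.2088×(-1.56638)=-0.32706, 0.1692×(-1.77667)=-0.30061, 0.1493×(-1.90180)=-0.28394, 0.1841×(-1.69228)=-0.31155.
Sum = -1.77910, so H' = 1.779.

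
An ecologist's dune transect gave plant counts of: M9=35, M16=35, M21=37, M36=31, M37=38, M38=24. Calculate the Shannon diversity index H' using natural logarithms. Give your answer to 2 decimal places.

Total N = 35+35+37+31+38+24 = 200, so the proportions are 0.175, 0.175, 0.185, 0.155, 0.19, 0.12 (working shown to 4 dp, full precision carried).
Each pᵢ ln pᵢ term: 0.175×(-1.7430)=-0.3050, 0.175×(-1.7430)=-0.3050, 0.185×(-1.6874)=-0.3122, 0.155×(-1.8643)=-0.2890, 0.19×(-1.6607)=-0.3155, 0.12×(-2.1203)=-0.2544.
Sum = -1.7811, so H' = 1.78.

1.78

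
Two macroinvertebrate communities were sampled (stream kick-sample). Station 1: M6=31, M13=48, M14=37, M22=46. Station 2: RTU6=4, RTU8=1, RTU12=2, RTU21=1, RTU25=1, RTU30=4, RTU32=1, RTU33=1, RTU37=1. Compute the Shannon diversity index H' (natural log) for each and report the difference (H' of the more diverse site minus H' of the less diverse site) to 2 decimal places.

0.62

Station 1: N=162, proportions 0.1914, 0.2963, 0.2284, 0.284, giving H' = 1.3716 (working shown to 4 dp, full precision carried).
Station 2: N=16, proportions 0.25, 0.0625, 0.125, 0.0625, 0.0625, 0.25, 0.0625, 0.0625, 0.0625, giving H' = 1.9928.
Difference = |1.3716 − 1.9928| = 0.6212, i.e. 0.62 to 2 decimal places.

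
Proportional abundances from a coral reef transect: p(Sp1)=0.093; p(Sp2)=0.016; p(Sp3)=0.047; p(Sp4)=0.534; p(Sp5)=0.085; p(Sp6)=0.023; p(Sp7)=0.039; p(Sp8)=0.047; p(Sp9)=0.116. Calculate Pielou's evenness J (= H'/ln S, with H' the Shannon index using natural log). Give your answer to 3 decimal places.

0.720

H' = −Σ pᵢ ln pᵢ = −((-0.22089) + (-0.06616) + (-0.14371) + (-0.33501) + (-0.20953) + (-0.08676) + (-0.12652) + (-0.14371) + (-0.24988)) = 1.58218 (working shown to 5 dp, full precision carried).
With S = 9 species, ln S = 2.19722, so J = 1.58218/2.19722 = 0.72008, i.e. 0.720 to 3 decimal places.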